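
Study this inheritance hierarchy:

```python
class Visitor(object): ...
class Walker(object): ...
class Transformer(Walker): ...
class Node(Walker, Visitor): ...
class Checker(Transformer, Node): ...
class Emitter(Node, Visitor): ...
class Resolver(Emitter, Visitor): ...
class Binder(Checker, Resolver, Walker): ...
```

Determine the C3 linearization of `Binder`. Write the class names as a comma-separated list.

Binder, Checker, Transformer, Resolver, Emitter, Node, Walker, Visitor, object

L[Binder] = Binder + merge(L[Checker], L[Resolver], L[Walker], [Checker Resolver Walker])
  take Checker:  [Checker Transformer Node Walker Visitor object] + [Resolver Emitter Node Walker Visitor object] + [Walker object] + [Checker Resolver Walker]
  take Transformer:  [Transformer Node Walker Visitor object] + [Resolver Emitter Node Walker Visitor object] + [Walker object] + [Resolver Walker]
  take Resolver:  [Node Walker Visitor object] + [Resolver Emitter Node Walker Visitor object] + [Walker object] + [Resolver Walker]
  take Emitter:  [Node Walker Visitor object] + [Emitter Node Walker Visitor object] + [Walker object] + [Walker]
  take Node:  [Node Walker Visitor object] + [Node Walker Visitor object] + [Walker object] + [Walker]
  take Walker:  [Walker Visitor object] + [Walker Visitor object] + [Walker object] + [Walker]
  take Visitor:  [Visitor object] + [Visitor object] + [object]
  take object:  [object] + [object] + [object]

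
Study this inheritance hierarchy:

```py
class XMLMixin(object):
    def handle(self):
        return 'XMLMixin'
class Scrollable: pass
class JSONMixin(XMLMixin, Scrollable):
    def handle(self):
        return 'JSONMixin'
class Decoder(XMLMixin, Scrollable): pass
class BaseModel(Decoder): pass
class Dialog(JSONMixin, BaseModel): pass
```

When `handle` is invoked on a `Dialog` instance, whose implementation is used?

JSONMixin

L[Dialog] = Dialog + merge(L[JSONMixin], L[BaseModel], [JSONMixin BaseModel])
  take JSONMixin:  [JSONMixin XMLMixin Scrollable object] + [BaseModel Decoder XMLMixin Scrollable object] + [JSONMixin BaseModel]
  take BaseModel:  [XMLMixin Scrollable object] + [BaseModel Decoder XMLMixin Scrollable object] + [BaseModel]
  take Decoder:  [XMLMixin Scrollable object] + [Decoder XMLMixin Scrollable object]
  take XMLMixin:  [XMLMixin Scrollable object] + [XMLMixin Scrollable object]
  take Scrollable:  [Scrollable object] + [Scrollable object]
  take object:  [object] + [object]
MRO: Dialog JSONMixin BaseModel Decoder XMLMixin Scrollable object
handle is defined in: JSONMixin, XMLMixin. First along the MRO is JSONMixin.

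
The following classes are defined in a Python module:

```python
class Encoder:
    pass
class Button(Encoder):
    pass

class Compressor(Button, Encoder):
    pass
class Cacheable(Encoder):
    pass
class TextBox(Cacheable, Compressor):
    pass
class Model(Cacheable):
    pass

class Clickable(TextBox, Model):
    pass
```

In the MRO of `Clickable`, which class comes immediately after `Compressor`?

L[Clickable] = Clickable + merge(L[TextBox], L[Model], [TextBox Model])
  take TextBox:  [TextBox Cacheable Compressor Button Encoder object] + [Model Cacheable Encoder object] + [TextBox Model]
  take Model:  [Cacheable Compressor Button Encoder object] + [Model Cacheable Encoder object] + [Model]
  take Cacheable:  [Cacheable Compressor Button Encoder object] + [Cacheable Encoder object]
  take Compressor:  [Compressor Button Encoder object] + [Encoder object]
  take Button:  [Button Encoder object] + [Encoder object]
  take Encoder:  [Encoder object] + [Encoder object]
  take object:  [object] + [object]
MRO: Clickable TextBox Model Cacheable Compressor Button Encoder object
Compressor is at position 4; next is Button.

Button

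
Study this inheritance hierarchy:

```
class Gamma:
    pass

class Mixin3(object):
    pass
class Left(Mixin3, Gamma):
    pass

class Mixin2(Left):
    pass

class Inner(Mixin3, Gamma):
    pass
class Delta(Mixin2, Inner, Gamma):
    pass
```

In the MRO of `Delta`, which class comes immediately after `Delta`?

L[Delta] = Delta + merge(L[Mixin2], L[Inner], L[Gamma], [Mixin2 Inner Gamma])
  take Mixin2:  [Mixin2 Left Mixin3 Gamma object] + [Inner Mixin3 Gamma object] + [Gamma object] + [Mixin2 Inner Gamma]
  take Left:  [Left Mixin3 Gamma object] + [Inner Mixin3 Gamma object] + [Gamma object] + [Inner Gamma]
  take Inner:  [Mixin3 Gamma object] + [Inner Mixin3 Gamma object] + [Gamma object] + [Inner Gamma]
  take Mixin3:  [Mixin3 Gamma object] + [Mixin3 Gamma object] + [Gamma object] + [Gamma]
  take Gamma:  [Gamma object] + [Gamma object] + [Gamma object] + [Gamma]
  take object:  [object] + [object] + [object]
MRO: Delta Mixin2 Left Inner Mixin3 Gamma object
Delta is at position 0; next is Mixin2.

Mixin2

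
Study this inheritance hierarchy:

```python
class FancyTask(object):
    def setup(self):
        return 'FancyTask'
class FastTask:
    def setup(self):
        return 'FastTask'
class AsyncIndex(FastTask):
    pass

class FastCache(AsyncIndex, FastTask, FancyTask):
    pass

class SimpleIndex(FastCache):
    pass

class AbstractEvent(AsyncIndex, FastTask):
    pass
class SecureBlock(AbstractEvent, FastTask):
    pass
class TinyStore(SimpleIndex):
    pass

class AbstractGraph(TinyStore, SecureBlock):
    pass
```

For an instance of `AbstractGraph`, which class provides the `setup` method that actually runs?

FastTask

L[AbstractGraph] = AbstractGraph + merge(L[TinyStore], L[SecureBlock], [TinyStore SecureBlock])
  take TinyStore:  [TinyStore SimpleIndex FastCache AsyncIndex FastTask FancyTask object] + [SecureBlock AbstractEvent AsyncIndex FastTask object] + [TinyStore SecureBlock]
  take SimpleIndex:  [SimpleIndex FastCache AsyncIndex FastTask FancyTask object] + [SecureBlock AbstractEvent AsyncIndex FastTask object] + [SecureBlock]
  take FastCache:  [FastCache AsyncIndex FastTask FancyTask object] + [SecureBlock AbstractEvent AsyncIndex FastTask object] + [SecureBlock]
  take SecureBlock:  [AsyncIndex FastTask FancyTask object] + [SecureBlock AbstractEvent AsyncIndex FastTask object] + [SecureBlock]
  take AbstractEvent:  [AsyncIndex FastTask FancyTask object] + [AbstractEvent AsyncIndex FastTask object]
  take AsyncIndex:  [AsyncIndex FastTask FancyTask object] + [AsyncIndex FastTask object]
  take FastTask:  [FastTask FancyTask object] + [FastTask object]
  take FancyTask:  [FancyTask object] + [object]
  take object:  [object] + [object]
MRO: AbstractGraph TinyStore SimpleIndex FastCache SecureBlock AbstractEvent AsyncIndex FastTask FancyTask object
setup is defined in: FancyTask, FastTask. First along the MRO is FastTask.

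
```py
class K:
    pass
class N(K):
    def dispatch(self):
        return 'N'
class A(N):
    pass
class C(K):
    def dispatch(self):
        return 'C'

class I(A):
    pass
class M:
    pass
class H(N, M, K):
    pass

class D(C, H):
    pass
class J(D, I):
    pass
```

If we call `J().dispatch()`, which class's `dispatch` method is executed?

L[J] = J + merge(L[D], L[I], [D I])
  take D:  [D C H N M K object] + [I A N K object] + [D I]
  take C:  [C H N M K object] + [I A N K object] + [I]
  take H:  [H N M K object] + [I A N K object] + [I]
  take I:  [N M K object] + [I A N K object] + [I]
  take A:  [N M K object] + [A N K object]
  take N:  [N M K object] + [N K object]
  take M:  [M K object] + [K object]
  take K:  [K object] + [K object]
  take object:  [object] + [object]
MRO: J D C H I A N M K object
dispatch is defined in: C, N. First along the MRO is C.

C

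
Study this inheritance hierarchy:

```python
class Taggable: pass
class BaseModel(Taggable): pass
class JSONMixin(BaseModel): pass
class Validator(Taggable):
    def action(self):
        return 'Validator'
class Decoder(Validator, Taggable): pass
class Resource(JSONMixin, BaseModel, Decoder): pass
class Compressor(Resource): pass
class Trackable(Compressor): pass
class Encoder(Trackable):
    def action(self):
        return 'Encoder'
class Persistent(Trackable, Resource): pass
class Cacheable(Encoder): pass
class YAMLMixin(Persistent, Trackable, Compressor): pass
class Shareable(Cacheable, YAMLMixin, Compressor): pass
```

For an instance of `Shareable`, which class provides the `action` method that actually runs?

L[Shareable] = Shareable + merge(L[Cacheable], L[YAMLMixin], L[Compressor], [Cacheable YAMLMixin Compressor])
  take Cacheable:  [Cacheable Encoder Trackable Compressor Resource JSONMixin BaseModel Decoder Validator Taggable object] + [YAMLMixin Persistent Trackable Compressor Resource JSONMixin BaseModel Decoder Validator Taggable object] + [Compressor Resource JSONMixin BaseModel Decoder Validator Taggable object] + [Cacheable YAMLMixin Compressor]
  take Encoder:  [Encoder Trackable Compressor Resource JSONMixin BaseModel Decoder Validator Taggable object] + [YAMLMixin Persistent Trackable Compressor Resource JSONMixin BaseModel Decoder Validator Taggable object] + [Compressor Resource JSONMixin BaseModel Decoder Validator Taggable object] + [YAMLMixin Compressor]
  take YAMLMixin:  [Trackable Compressor Resource JSONMixin BaseModel Decoder Validator Taggable object] + [YAMLMixin Persistent Trackable Compressor Resource JSONMixin BaseModel Decoder Validator Taggable object] + [Compressor Resource JSONMixin BaseModel Decoder Validator Taggable object] + [YAMLMixin Compressor]
  take Persistent:  [Trackable Compressor Resource JSONMixin BaseModel Decoder Validator Taggable object] + [Persistent Trackable Compressor Resource JSONMixin BaseModel Decoder Validator Taggable object] + [Compressor Resource JSONMixin BaseModel Decoder Validator Taggable object] + [Compressor]
  take Trackable:  [Trackable Compressor Resource JSONMixin BaseModel Decoder Validator Taggable object] + [Trackable Compressor Resource JSONMixin BaseModel Decoder Validator Taggable object] + [Compressor Resource JSONMixin BaseModel Decoder Validator Taggable object] + [Compressor]
  take Compressor:  [Compressor Resource JSONMixin BaseModel Decoder Validator Taggable object] + [Compressor Resource JSONMixin BaseModel Decoder Validator Taggable object] + [Compressor Resource JSONMixin BaseModel Decoder Validator Taggable object] + [Compressor]
  take Resource:  [Resource JSONMixin BaseModel Decoder Validator Taggable object] + [Resource JSONMixin BaseModel Decoder Validator Taggable object] + [Resource JSONMixin BaseModel Decoder Validator Taggable object]
  take JSONMixin:  [JSONMixin BaseModel Decoder Validator Taggable object] + [JSONMixin BaseModel Decoder Validator Taggable object] + [JSONMixin BaseModel Decoder Validator Taggable object]
  take BaseModel:  [BaseModel Decoder Validator Taggable object] + [BaseModel Decoder Validator Taggable object] + [BaseModel Decoder Validator Taggable object]
  take Decoder:  [Decoder Validator Taggable object] + [Decoder Validator Taggable object] + [Decoder Validator Taggable object]
  take Validator:  [Validator Taggable object] + [Validator Taggable object] + [Validator Taggable object]
  take Taggable:  [Taggable object] + [Taggable object] + [Taggable object]
  take object:  [object] + [object] + [object]
MRO: Shareable Cacheable Encoder YAMLMixin Persistent Trackable Compressor Resource JSONMixin BaseModel Decoder Validator Taggable object
action is defined in: Encoder, Validator. First along the MRO is Encoder.

Encoder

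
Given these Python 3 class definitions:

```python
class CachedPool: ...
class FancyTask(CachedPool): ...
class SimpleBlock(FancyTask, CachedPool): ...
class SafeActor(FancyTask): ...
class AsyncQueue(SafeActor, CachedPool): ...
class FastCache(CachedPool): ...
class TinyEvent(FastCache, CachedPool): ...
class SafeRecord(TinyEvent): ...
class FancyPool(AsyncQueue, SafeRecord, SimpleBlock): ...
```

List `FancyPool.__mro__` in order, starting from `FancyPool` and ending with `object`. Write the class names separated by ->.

L[FancyPool] = FancyPool + merge(L[AsyncQueue], L[SafeRecord], L[SimpleBlock], [AsyncQueue SafeRecord SimpleBlock])
  take AsyncQueue:  [AsyncQueue SafeActor FancyTask CachedPool object] + [SafeRecord TinyEvent FastCache CachedPool object] + [SimpleBlock FancyTask CachedPool object] + [AsyncQueue SafeRecord SimpleBlock]
  take SafeActor:  [SafeActor FancyTask CachedPool object] + [SafeRecord TinyEvent FastCache CachedPool object] + [SimpleBlock FancyTask CachedPool object] + [SafeRecord SimpleBlock]
  take SafeRecord:  [FancyTask CachedPool object] + [SafeRecord TinyEvent FastCache CachedPool object] + [SimpleBlock FancyTask CachedPool object] + [SafeRecord SimpleBlock]
  take TinyEvent:  [FancyTask CachedPool object] + [TinyEvent FastCache CachedPool object] + [SimpleBlock FancyTask CachedPool object] + [SimpleBlock]
  take FastCache:  [FancyTask CachedPool object] + [FastCache CachedPool object] + [SimpleBlock FancyTask CachedPool object] + [SimpleBlock]
  take SimpleBlock:  [FancyTask CachedPool object] + [CachedPool object] + [SimpleBlock FancyTask CachedPool object] + [SimpleBlock]
  take FancyTask:  [FancyTask CachedPool object] + [CachedPool object] + [FancyTask CachedPool object]
  take CachedPool:  [CachedPool object] + [CachedPool object] + [CachedPool object]
  take object:  [object] + [object] + [object]

FancyPool -> AsyncQueue -> SafeActor -> SafeRecord -> TinyEvent -> FastCache -> SimpleBlock -> FancyTask -> CachedPool -> object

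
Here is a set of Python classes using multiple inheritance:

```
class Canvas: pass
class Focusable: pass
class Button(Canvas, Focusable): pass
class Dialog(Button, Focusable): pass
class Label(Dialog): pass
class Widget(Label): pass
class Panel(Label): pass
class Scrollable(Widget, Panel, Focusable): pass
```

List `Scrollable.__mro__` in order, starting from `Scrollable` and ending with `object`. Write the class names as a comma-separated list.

Scrollable, Widget, Panel, Label, Dialog, Button, Canvas, Focusable, object

L[Scrollable] = Scrollable + merge(L[Widget], L[Panel], L[Focusable], [Widget Panel Focusable])
  take Widget:  [Widget Label Dialog Button Canvas Focusable object] + [Panel Label Dialog Button Canvas Focusable object] + [Focusable object] + [Widget Panel Focusable]
  take Panel:  [Label Dialog Button Canvas Focusable object] + [Panel Label Dialog Button Canvas Focusable object] + [Focusable object] + [Panel Focusable]
  take Label:  [Label Dialog Button Canvas Focusable object] + [Label Dialog Button Canvas Focusable object] + [Focusable object] + [Focusable]
  take Dialog:  [Dialog Button Canvas Focusable object] + [Dialog Button Canvas Focusable object] + [Focusable object] + [Focusable]
  take Button:  [Button Canvas Focusable object] + [Button Canvas Focusable object] + [Focusable object] + [Focusable]
  take Canvas:  [Canvas Focusable object] + [Canvas Focusable object] + [Focusable object] + [Focusable]
  take Focusable:  [Focusable object] + [Focusable object] + [Focusable object] + [Focusable]
  take object:  [object] + [object] + [object]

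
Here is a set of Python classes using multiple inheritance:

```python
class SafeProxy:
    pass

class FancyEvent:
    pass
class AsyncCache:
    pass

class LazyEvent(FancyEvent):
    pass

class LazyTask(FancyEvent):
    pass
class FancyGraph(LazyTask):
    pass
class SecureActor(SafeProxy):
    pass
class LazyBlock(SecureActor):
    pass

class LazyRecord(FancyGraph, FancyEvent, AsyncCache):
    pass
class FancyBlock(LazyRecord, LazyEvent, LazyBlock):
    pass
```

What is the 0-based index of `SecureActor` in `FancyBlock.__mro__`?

8

L[FancyBlock] = FancyBlock + merge(L[LazyRecord], L[LazyEvent], L[LazyBlock], [LazyRecord LazyEvent LazyBlock])
  take LazyRecord:  [LazyRecord FancyGraph LazyTask FancyEvent AsyncCache object] + [LazyEvent FancyEvent object] + [LazyBlock SecureActor SafeProxy object] + [LazyRecord LazyEvent LazyBlock]
  take FancyGraph:  [FancyGraph LazyTask FancyEvent AsyncCache object] + [LazyEvent FancyEvent object] + [LazyBlock SecureActor SafeProxy object] + [LazyEvent LazyBlock]
  take LazyTask:  [LazyTask FancyEvent AsyncCache object] + [LazyEvent FancyEvent object] + [LazyBlock SecureActor SafeProxy object] + [LazyEvent LazyBlock]
  take LazyEvent:  [FancyEvent AsyncCache object] + [LazyEvent FancyEvent object] + [LazyBlock SecureActor SafeProxy object] + [LazyEvent LazyBlock]
  take FancyEvent:  [FancyEvent AsyncCache object] + [FancyEvent object] + [LazyBlock SecureActor SafeProxy object] + [LazyBlock]
  take AsyncCache:  [AsyncCache object] + [object] + [LazyBlock SecureActor SafeProxy object] + [LazyBlock]
  take LazyBlock:  [object] + [object] + [LazyBlock SecureActor SafeProxy object] + [LazyBlock]
  take SecureActor:  [object] + [object] + [SecureActor SafeProxy object]
  take SafeProxy:  [object] + [object] + [SafeProxy object]
  take object:  [object] + [object] + [object]
MRO: FancyBlock LazyRecord FancyGraph LazyTask LazyEvent FancyEvent AsyncCache LazyBlock SecureActor SafeProxy object
SecureActor sits at index 8.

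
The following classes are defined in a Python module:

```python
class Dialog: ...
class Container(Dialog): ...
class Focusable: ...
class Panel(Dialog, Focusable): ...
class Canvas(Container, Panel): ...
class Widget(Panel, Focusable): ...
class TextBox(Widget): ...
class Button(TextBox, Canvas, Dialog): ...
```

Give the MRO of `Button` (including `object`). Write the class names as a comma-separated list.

L[Button] = Button + merge(L[TextBox], L[Canvas], L[Dialog], [TextBox Canvas Dialog])
  take TextBox:  [TextBox Widget Panel Dialog Focusable object] + [Canvas Container Panel Dialog Focusable object] + [Dialog object] + [TextBox Canvas Dialog]
  take Widget:  [Widget Panel Dialog Focusable object] + [Canvas Container Panel Dialog Focusable object] + [Dialog object] + [Canvas Dialog]
  take Canvas:  [Panel Dialog Focusable object] + [Canvas Container Panel Dialog Focusable object] + [Dialog object] + [Canvas Dialog]
  take Container:  [Panel Dialog Focusable object] + [Container Panel Dialog Focusable object] + [Dialog object] + [Dialog]
  take Panel:  [Panel Dialog Focusable object] + [Panel Dialog Focusable object] + [Dialog object] + [Dialog]
  take Dialog:  [Dialog Focusable object] + [Dialog Focusable object] + [Dialog object] + [Dialog]
  take Focusable:  [Focusable object] + [Focusable object] + [object]
  take object:  [object] + [object] + [object]

Button, TextBox, Widget, Canvas, Container, Panel, Dialog, Focusable, object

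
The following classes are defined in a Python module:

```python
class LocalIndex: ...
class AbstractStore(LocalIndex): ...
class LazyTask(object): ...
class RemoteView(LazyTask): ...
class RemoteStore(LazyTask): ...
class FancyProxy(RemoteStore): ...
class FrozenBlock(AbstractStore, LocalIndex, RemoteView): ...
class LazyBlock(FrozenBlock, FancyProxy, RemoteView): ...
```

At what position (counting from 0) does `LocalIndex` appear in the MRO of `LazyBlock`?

L[LazyBlock] = LazyBlock + merge(L[FrozenBlock], L[FancyProxy], L[RemoteView], [FrozenBlock FancyProxy RemoteView])
  take FrozenBlock:  [FrozenBlock AbstractStore LocalIndex RemoteView LazyTask object] + [FancyProxy RemoteStore LazyTask object] + [RemoteView LazyTask object] + [FrozenBlock FancyProxy RemoteView]
  take AbstractStore:  [AbstractStore LocalIndex RemoteView LazyTask object] + [FancyProxy RemoteStore LazyTask object] + [RemoteView LazyTask object] + [FancyProxy RemoteView]
  take LocalIndex:  [LocalIndex RemoteView LazyTask object] + [FancyProxy RemoteStore LazyTask object] + [RemoteView LazyTask object] + [FancyProxy RemoteView]
  take FancyProxy:  [RemoteView LazyTask object] + [FancyProxy RemoteStore LazyTask object] + [RemoteView LazyTask object] + [FancyProxy RemoteView]
  take RemoteView:  [RemoteView LazyTask object] + [RemoteStore LazyTask object] + [RemoteView LazyTask object] + [RemoteView]
  take RemoteStore:  [LazyTask object] + [RemoteStore LazyTask object] + [LazyTask object]
  take LazyTask:  [LazyTask object] + [LazyTask object] + [LazyTask object]
  take object:  [object] + [object] + [object]
MRO: LazyBlock FrozenBlock AbstractStore LocalIndex FancyProxy RemoteView RemoteStore LazyTask object
LocalIndex sits at index 3.

3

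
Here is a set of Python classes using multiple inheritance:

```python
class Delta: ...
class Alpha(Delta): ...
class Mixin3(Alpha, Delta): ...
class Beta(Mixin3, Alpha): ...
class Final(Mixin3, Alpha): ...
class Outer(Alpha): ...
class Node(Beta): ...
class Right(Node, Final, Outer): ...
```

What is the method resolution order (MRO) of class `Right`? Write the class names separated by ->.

L[Right] = Right + merge(L[Node], L[Final], L[Outer], [Node Final Outer])
  take Node:  [Node Beta Mixin3 Alpha Delta object] + [Final Mixin3 Alpha Delta object] + [Outer Alpha Delta object] + [Node Final Outer]
  take Beta:  [Beta Mixin3 Alpha Delta object] + [Final Mixin3 Alpha Delta object] + [Outer Alpha Delta object] + [Final Outer]
  take Final:  [Mixin3 Alpha Delta object] + [Final Mixin3 Alpha Delta object] + [Outer Alpha Delta object] + [Final Outer]
  take Mixin3:  [Mixin3 Alpha Delta object] + [Mixin3 Alpha Delta object] + [Outer Alpha Delta object] + [Outer]
  take Outer:  [Alpha Delta object] + [Alpha Delta object] + [Outer Alpha Delta object] + [Outer]
  take Alpha:  [Alpha Delta object] + [Alpha Delta object] + [Alpha Delta object]
  take Delta:  [Delta object] + [Delta object] + [Delta object]
  take object:  [object] + [object] + [object]

Right -> Node -> Beta -> Final -> Mixin3 -> Outer -> Alpha -> Delta -> object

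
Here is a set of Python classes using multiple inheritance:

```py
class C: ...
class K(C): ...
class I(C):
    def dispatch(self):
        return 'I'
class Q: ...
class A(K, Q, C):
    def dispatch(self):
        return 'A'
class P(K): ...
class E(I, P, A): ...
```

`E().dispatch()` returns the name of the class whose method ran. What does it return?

I

L[E] = E + merge(L[I], L[P], L[A], [I P A])
  take I:  [I C object] + [P K C object] + [A K Q C object] + [I P A]
  take P:  [C object] + [P K C object] + [A K Q C object] + [P A]
  take A:  [C object] + [K C object] + [A K Q C object] + [A]
  take K:  [C object] + [K C object] + [K Q C object]
  take Q:  [C object] + [C object] + [Q C object]
  take C:  [C object] + [C object] + [C object]
  take object:  [object] + [object] + [object]
MRO: E I P A K Q C object
dispatch is defined in: A, I. First along the MRO is I.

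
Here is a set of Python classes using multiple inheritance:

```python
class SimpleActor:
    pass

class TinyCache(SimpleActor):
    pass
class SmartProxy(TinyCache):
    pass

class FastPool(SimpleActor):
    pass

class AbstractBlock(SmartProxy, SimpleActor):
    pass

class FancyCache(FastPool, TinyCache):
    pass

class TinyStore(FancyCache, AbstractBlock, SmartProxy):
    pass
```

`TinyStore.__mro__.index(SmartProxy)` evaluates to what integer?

4

L[TinyStore] = TinyStore + merge(L[FancyCache], L[AbstractBlock], L[SmartProxy], [FancyCache AbstractBlock SmartProxy])
  take FancyCache:  [FancyCache FastPool TinyCache SimpleActor object] + [AbstractBlock SmartProxy TinyCache SimpleActor object] + [SmartProxy TinyCache SimpleActor object] + [FancyCache AbstractBlock SmartProxy]
  take FastPool:  [FastPool TinyCache SimpleActor object] + [AbstractBlock SmartProxy TinyCache SimpleActor object] + [SmartProxy TinyCache SimpleActor object] + [AbstractBlock SmartProxy]
  take AbstractBlock:  [TinyCache SimpleActor object] + [AbstractBlock SmartProxy TinyCache SimpleActor object] + [SmartProxy TinyCache SimpleActor object] + [AbstractBlock SmartProxy]
  take SmartProxy:  [TinyCache SimpleActor object] + [SmartProxy TinyCache SimpleActor object] + [SmartProxy TinyCache SimpleActor object] + [SmartProxy]
  take TinyCache:  [TinyCache SimpleActor object] + [TinyCache SimpleActor object] + [TinyCache SimpleActor object]
  take SimpleActor:  [SimpleActor object] + [SimpleActor object] + [SimpleActor object]
  take object:  [object] + [object] + [object]
MRO: TinyStore FancyCache FastPool AbstractBlock SmartProxy TinyCache SimpleActor object
SmartProxy sits at index 4.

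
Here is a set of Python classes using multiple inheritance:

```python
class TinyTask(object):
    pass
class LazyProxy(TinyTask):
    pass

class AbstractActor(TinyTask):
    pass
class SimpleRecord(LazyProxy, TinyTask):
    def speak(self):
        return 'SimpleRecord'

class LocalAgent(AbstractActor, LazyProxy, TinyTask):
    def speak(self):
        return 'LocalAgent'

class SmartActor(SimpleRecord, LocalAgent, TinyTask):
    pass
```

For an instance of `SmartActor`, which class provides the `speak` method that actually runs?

L[SmartActor] = SmartActor + merge(L[SimpleRecord], L[LocalAgent], L[TinyTask], [SimpleRecord LocalAgent TinyTask])
  take SimpleRecord:  [SimpleRecord LazyProxy TinyTask object] + [LocalAgent AbstractActor LazyProxy TinyTask object] + [TinyTask object] + [SimpleRecord LocalAgent TinyTask]
  take LocalAgent:  [LazyProxy TinyTask object] + [LocalAgent AbstractActor LazyProxy TinyTask object] + [TinyTask object] + [LocalAgent TinyTask]
  take AbstractActor:  [LazyProxy TinyTask object] + [AbstractActor LazyProxy TinyTask object] + [TinyTask object] + [TinyTask]
  take LazyProxy:  [LazyProxy TinyTask object] + [LazyProxy TinyTask object] + [TinyTask object] + [TinyTask]
  take TinyTask:  [TinyTask object] + [TinyTask object] + [TinyTask object] + [TinyTask]
  take object:  [object] + [object] + [object]
MRO: SmartActor SimpleRecord LocalAgent AbstractActor LazyProxy TinyTask object
speak is defined in: LocalAgent, SimpleRecord. First along the MRO is SimpleRecord.

SimpleRecord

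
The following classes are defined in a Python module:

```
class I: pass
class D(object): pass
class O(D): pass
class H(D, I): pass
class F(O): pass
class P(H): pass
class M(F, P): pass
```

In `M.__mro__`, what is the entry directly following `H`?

L[M] = M + merge(L[F], L[P], [F P])
  take F:  [F O D object] + [P H D I object] + [F P]
  take O:  [O D object] + [P H D I object] + [P]
  take P:  [D object] + [P H D I object] + [P]
  take H:  [D object] + [H D I object]
  take D:  [D object] + [D I object]
  take I:  [object] + [I object]
  take object:  [object] + [object]
MRO: M F O P H D I object
H is at position 4; next is D.

D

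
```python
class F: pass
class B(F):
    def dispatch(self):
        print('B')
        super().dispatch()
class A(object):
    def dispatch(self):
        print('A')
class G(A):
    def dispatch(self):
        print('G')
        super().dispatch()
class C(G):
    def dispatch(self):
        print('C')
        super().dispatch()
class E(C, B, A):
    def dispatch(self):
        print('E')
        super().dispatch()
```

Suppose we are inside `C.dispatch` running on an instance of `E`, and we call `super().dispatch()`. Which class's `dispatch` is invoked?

G

L[E] = E + merge(L[C], L[B], L[A], [C B A])
  take C:  [C G A object] + [B F object] + [A object] + [C B A]
  take G:  [G A object] + [B F object] + [A object] + [B A]
  take B:  [A object] + [B F object] + [A object] + [B A]
  take A:  [A object] + [F object] + [A object] + [A]
  take F:  [object] + [F object] + [object]
  take object:  [object] + [object] + [object]
MRO: E C G B A F object
super() in C.dispatch on a E instance goes to the class after C in E's MRO: G.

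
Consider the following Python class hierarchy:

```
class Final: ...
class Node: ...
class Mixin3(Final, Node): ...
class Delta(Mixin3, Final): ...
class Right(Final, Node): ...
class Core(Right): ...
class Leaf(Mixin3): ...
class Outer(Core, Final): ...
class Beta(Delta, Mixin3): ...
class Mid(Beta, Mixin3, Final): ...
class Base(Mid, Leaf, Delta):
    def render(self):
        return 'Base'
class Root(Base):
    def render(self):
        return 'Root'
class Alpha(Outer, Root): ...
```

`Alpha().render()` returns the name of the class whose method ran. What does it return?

Root

L[Alpha] = Alpha + merge(L[Outer], L[Root], [Outer Root])
  take Outer:  [Outer Core Right Final Node object] + [Root Base Mid Beta Leaf Delta Mixin3 Final Node object] + [Outer Root]
  take Core:  [Core Right Final Node object] + [Root Base Mid Beta Leaf Delta Mixin3 Final Node object] + [Root]
  take Right:  [Right Final Node object] + [Root Base Mid Beta Leaf Delta Mixin3 Final Node object] + [Root]
  take Root:  [Final Node object] + [Root Base Mid Beta Leaf Delta Mixin3 Final Node object] + [Root]
  take Base:  [Final Node object] + [Base Mid Beta Leaf Delta Mixin3 Final Node object]
  take Mid:  [Final Node object] + [Mid Beta Leaf Delta Mixin3 Final Node object]
  take Beta:  [Final Node object] + [Beta Leaf Delta Mixin3 Final Node object]
  take Leaf:  [Final Node object] + [Leaf Delta Mixin3 Final Node object]
  take Delta:  [Final Node object] + [Delta Mixin3 Final Node object]
  take Mixin3:  [Final Node object] + [Mixin3 Final Node object]
  take Final:  [Final Node object] + [Final Node object]
  take Node:  [Node object] + [Node object]
  take object:  [object] + [object]
MRO: Alpha Outer Core Right Root Base Mid Beta Leaf Delta Mixin3 Final Node object
render is defined in: Base, Root. First along the MRO is Root.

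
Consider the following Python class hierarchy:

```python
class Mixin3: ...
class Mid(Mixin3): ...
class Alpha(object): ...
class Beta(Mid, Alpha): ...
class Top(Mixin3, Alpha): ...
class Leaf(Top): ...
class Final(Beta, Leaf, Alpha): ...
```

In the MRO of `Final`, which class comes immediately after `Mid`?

L[Final] = Final + merge(L[Beta], L[Leaf], L[Alpha], [Beta Leaf Alpha])
  take Beta:  [Beta Mid Mixin3 Alpha object] + [Leaf Top Mixin3 Alpha object] + [Alpha object] + [Beta Leaf Alpha]
  take Mid:  [Mid Mixin3 Alpha object] + [Leaf Top Mixin3 Alpha object] + [Alpha object] + [Leaf Alpha]
  take Leaf:  [Mixin3 Alpha object] + [Leaf Top Mixin3 Alpha object] + [Alpha object] + [Leaf Alpha]
  take Top:  [Mixin3 Alpha object] + [Top Mixin3 Alpha object] + [Alpha object] + [Alpha]
  take Mixin3:  [Mixin3 Alpha object] + [Mixin3 Alpha object] + [Alpha object] + [Alpha]
  take Alpha:  [Alpha object] + [Alpha object] + [Alpha object] + [Alpha]
  take object:  [object] + [object] + [object]
MRO: Final Beta Mid Leaf Top Mixin3 Alpha object
Mid is at position 2; next is Leaf.

Leaf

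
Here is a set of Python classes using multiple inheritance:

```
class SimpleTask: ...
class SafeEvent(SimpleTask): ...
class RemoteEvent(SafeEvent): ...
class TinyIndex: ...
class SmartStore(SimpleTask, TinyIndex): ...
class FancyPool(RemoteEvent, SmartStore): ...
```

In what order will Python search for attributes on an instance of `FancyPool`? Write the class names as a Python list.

[FancyPool, RemoteEvent, SafeEvent, SmartStore, SimpleTask, TinyIndex, object]

L[FancyPool] = FancyPool + merge(L[RemoteEvent], L[SmartStore], [RemoteEvent SmartStore])
  take RemoteEvent:  [RemoteEvent SafeEvent SimpleTask object] + [SmartStore SimpleTask TinyIndex object] + [RemoteEvent SmartStore]
  take SafeEvent:  [SafeEvent SimpleTask object] + [SmartStore SimpleTask TinyIndex object] + [SmartStore]
  take SmartStore:  [SimpleTask object] + [SmartStore SimpleTask TinyIndex object] + [SmartStore]
  take SimpleTask:  [SimpleTask object] + [SimpleTask TinyIndex object]
  take TinyIndex:  [object] + [TinyIndex object]
  take object:  [object] + [object]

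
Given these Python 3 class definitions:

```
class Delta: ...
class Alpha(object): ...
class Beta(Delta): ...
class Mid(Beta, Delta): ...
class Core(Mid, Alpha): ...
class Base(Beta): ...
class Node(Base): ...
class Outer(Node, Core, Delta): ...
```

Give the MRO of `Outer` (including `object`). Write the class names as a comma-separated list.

L[Outer] = Outer + merge(L[Node], L[Core], L[Delta], [Node Core Delta])
  take Node:  [Node Base Beta Delta object] + [Core Mid Beta Delta Alpha object] + [Delta object] + [Node Core Delta]
  take Base:  [Base Beta Delta object] + [Core Mid Beta Delta Alpha object] + [Delta object] + [Core Delta]
  take Core:  [Beta Delta object] + [Core Mid Beta Delta Alpha object] + [Delta object] + [Core Delta]
  take Mid:  [Beta Delta object] + [Mid Beta Delta Alpha object] + [Delta object] + [Delta]
  take Beta:  [Beta Delta object] + [Beta Delta Alpha object] + [Delta object] + [Delta]
  take Delta:  [Delta object] + [Delta Alpha object] + [Delta object] + [Delta]
  take Alpha:  [object] + [Alpha object] + [object]
  take object:  [object] + [object] + [object]

Outer, Node, Base, Core, Mid, Beta, Delta, Alpha, object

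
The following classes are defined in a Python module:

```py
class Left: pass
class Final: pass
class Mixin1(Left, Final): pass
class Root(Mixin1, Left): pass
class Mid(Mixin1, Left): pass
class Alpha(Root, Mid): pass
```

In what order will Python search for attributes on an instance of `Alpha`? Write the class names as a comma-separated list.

L[Alpha] = Alpha + merge(L[Root], L[Mid], [Root Mid])
  take Root:  [Root Mixin1 Left Final object] + [Mid Mixin1 Left Final object] + [Root Mid]
  take Mid:  [Mixin1 Left Final object] + [Mid Mixin1 Left Final object] + [Mid]
  take Mixin1:  [Mixin1 Left Final object] + [Mixin1 Left Final object]
  take Left:  [Left Final object] + [Left Final object]
  take Final:  [Final object] + [Final object]
  take object:  [object] + [object]

Alpha, Root, Mid, Mixin1, Left, Final, object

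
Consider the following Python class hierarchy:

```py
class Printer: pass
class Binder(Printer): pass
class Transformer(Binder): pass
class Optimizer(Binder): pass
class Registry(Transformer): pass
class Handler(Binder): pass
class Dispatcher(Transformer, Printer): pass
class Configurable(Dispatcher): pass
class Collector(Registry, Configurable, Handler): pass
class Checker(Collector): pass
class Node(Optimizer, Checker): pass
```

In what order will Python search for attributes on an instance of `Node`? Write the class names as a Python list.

L[Node] = Node + merge(L[Optimizer], L[Checker], [Optimizer Checker])
  take Optimizer:  [Optimizer Binder Printer object] + [Checker Collector Registry Configurable Dispatcher Transformer Handler Binder Printer object] + [Optimizer Checker]
  take Checker:  [Binder Printer object] + [Checker Collector Registry Configurable Dispatcher Transformer Handler Binder Printer object] + [Checker]
  take Collector:  [Binder Printer object] + [Collector Registry Configurable Dispatcher Transformer Handler Binder Printer object]
  take Registry:  [Binder Printer object] + [Registry Configurable Dispatcher Transformer Handler Binder Printer object]
  take Configurable:  [Binder Printer object] + [Configurable Dispatcher Transformer Handler Binder Printer object]
  take Dispatcher:  [Binder Printer object] + [Dispatcher Transformer Handler Binder Printer object]
  take Transformer:  [Binder Printer object] + [Transformer Handler Binder Printer object]
  take Handler:  [Binder Printer object] + [Handler Binder Printer object]
  take Binder:  [Binder Printer object] + [Binder Printer object]
  take Printer:  [Printer object] + [Printer object]
  take object:  [object] + [object]

[Node, Optimizer, Checker, Collector, Registry, Configurable, Dispatcher, Transformer, Handler, Binder, Printer, object]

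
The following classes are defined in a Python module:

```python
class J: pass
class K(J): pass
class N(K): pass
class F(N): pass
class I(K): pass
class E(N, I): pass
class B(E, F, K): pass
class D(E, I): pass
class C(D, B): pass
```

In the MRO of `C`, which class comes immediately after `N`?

L[C] = C + merge(L[D], L[B], [D B])
  take D:  [D E N I K J object] + [B E F N I K J object] + [D B]
  take B:  [E N I K J object] + [B E F N I K J object] + [B]
  take E:  [E N I K J object] + [E F N I K J object]
  take F:  [N I K J object] + [F N I K J object]
  take N:  [N I K J object] + [N I K J object]
  take I:  [I K J object] + [I K J object]
  take K:  [K J object] + [K J object]
  take J:  [J object] + [J object]
  take object:  [object] + [object]
MRO: C D B E F N I K J object
N is at position 5; next is I.

I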